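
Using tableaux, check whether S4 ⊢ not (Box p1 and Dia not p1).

Tableau for the negation Box p1 and Dia not p1:
1. Box p1 and Dia not p1, u
2. Box p1, u
3. Dia not p1, u
4. p1, u
5. not p1, v
6. p1, v
Accessibility: uRu, uRv, vRv
Branch closes: p1 and not p1 both at v.
All branches of the negation close; one closing branch shown above.

Yes, valid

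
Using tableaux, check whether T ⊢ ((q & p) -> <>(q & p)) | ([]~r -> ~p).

Tableau for the negation ~(((q & p) -> <>(q & p)) | ([]~r -> ~p)):
1. ~(((q & p) -> <>(q & p)) | ([]~r -> ~p)), w0
2. ~((q & p) -> <>(q & p)), w0
3. ~([]~r -> ~p), w0
4. q & p, w0
5. ~<>(q & p), w0
6. []~r, w0
7. p, w0
8. q, w0
9. ~(q & p), w0
10. ~r, w0
11. ~p, w0
Accessibility: w0Rw0
Branch closes: p and ~p both at w0.
All branches of the negation close; one closing branch shown above.

Valid in T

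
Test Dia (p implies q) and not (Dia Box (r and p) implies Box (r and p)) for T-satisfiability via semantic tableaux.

1. Dia (p implies q) and not (Dia Box (r and p) implies Box (r and p)), u
2. Dia (p implies q), u
3. not (Dia Box (r and p) implies Box (r and p)), u
4. Dia Box (r and p), u
5. not Box (r and p), u
6. p implies q, v
7. q, v
8. Box (r and p), w
9. r and p, w
10. r, w
11. p, w
12. not (r and p), x
13. not p, x
Accessibility: uRu, uRv, uRw, uRx, vRv, wRw, xRx

Yes, satisfiable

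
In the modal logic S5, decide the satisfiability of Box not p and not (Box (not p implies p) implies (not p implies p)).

1. Box not p and not (Box (not p implies p) implies (not p implies p)), u
2. Box not p, u
3. not (Box (not p implies p) implies (not p implies p)), u
4. Box (not p implies p), u
5. not (not p implies p), u
6. not p, u
7. not p implies p, u
8. p, u
Accessibility: uRu
Branch closes: p and not p both at u.
All branches of the tableau close; one closing branch shown above.

No, unsatisfiable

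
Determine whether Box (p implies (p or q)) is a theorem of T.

Tableau for the negation not Box (p implies (p or q)):
1. not Box (p implies (p or q)), 0
2. not (p implies (p or q)), 1
3. p, 1
4. not (p or q), 1
5. not p, 1
6. not q, 1
Accessibility: 0R0, 0R1, 1R1
Branch closes: p and not p both at 1.
Every branch of the negation's tableau closes; the branch above is one of them.

Valid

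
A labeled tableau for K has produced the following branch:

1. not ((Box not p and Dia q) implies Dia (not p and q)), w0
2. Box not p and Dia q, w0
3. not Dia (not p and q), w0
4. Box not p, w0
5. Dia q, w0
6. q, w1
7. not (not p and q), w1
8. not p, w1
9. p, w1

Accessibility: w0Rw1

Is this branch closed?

Yes, closed

Both p and not p appear at w1.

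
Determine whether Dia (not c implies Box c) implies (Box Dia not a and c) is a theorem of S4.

Tableau for the negation not (Dia (not c implies Box c) implies (Box Dia not a and c)):
1. not (Dia (not c implies Box c) implies (Box Dia not a and c)), 0
2. Dia (not c implies Box c), 0
3. not (Box Dia not a and c), 0
4. not c, 0
5. not c implies Box c, 1
6. Box c, 1
7. c, 1
Accessibility: 0R0, 0R1, 1R1
The negation has an open branch (countermodel exists).

Not valid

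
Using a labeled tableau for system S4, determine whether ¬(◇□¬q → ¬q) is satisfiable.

Yes, satisfiable

1. ¬(◇□¬q → ¬q), u
2. ◇□¬q, u   [¬→-rule on 1]
3. q, u   [¬→-rule on 1]
4. □¬q, v   [◇-rule on 2: fresh world v, uRv]
5. ¬q, v   [□-rule on 4 via vRv]
Accessibility: uRu, uRv, vRv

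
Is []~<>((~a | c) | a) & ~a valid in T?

Tableau for the negation ~([]~<>((~a | c) | a) & ~a):
1. ~([]~<>((~a | c) | a) & ~a), w0
2. a, w0   [~&-rule on 1 (branches; this branch)]
Accessibility: w0Rw0
The negation has an open branch (countermodel exists).

No, not valid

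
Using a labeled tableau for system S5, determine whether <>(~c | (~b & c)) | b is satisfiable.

Satisfiable

1. <>(~c | (~b & c)) | b, w0
2. b, w0
Accessibility: w0Rw0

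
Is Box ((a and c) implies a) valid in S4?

Valid in S4

Tableau for the negation not Box ((a and c) implies a):
1. not Box ((a and c) implies a), 0
2. not ((a and c) implies a), 1   [neg-Box-rule on 1: fresh world 1, 0R1]
3. a and c, 1   [neg-implies-rule on 2]
4. not a, 1   [neg-implies-rule on 2]
5. a, 1   [and-rule on 3]
6. c, 1   [and-rule on 3]
Accessibility: 0R0, 0R1, 1R1
Branch closes: a and not a both at 1.
All branches of the negation close; one closing branch shown above.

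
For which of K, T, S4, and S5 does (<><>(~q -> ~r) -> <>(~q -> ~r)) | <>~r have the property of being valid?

S4, S5

S4-tableau for the negation ~((<><>(~q -> ~r) -> <>(~q -> ~r)) | <>~r):
1. ~((<><>(~q -> ~r) -> <>(~q -> ~r)) | <>~r), 0
2. ~(<><>(~q -> ~r) -> <>(~q -> ~r)), 0
3. ~<>~r, 0
4. <><>(~q -> ~r), 0
5. ~<>(~q -> ~r), 0
6. r, 0
7. ~(~q -> ~r), 0
8. ~q, 0
9. <>(~q -> ~r), 1
10. r, 1
11. ~(~q -> ~r), 1
12. ~q, 1
13. ~q -> ~r, 2
14. r, 2
15. ~(~q -> ~r), 2
16. ~q, 2
17. ~r, 2
Accessibility: 0R0, 0R1, 0R2, 1R1, 1R2, 2R2
Branch closes: r and ~r both at 2.
Every branch closes (one shown): valid in S4, hence also in S5 (every theorem of S4 is a theorem of S5).
T-tableau for the negation ~((<><>(~q -> ~r) -> <>(~q -> ~r)) | <>~r):
1. ~((<><>(~q -> ~r) -> <>(~q -> ~r)) | <>~r), 0
2. ~(<><>(~q -> ~r) -> <>(~q -> ~r)), 0
3. ~<>~r, 0
4. <><>(~q -> ~r), 0
5. ~<>(~q -> ~r), 0
6. r, 0
7. ~(~q -> ~r), 0
8. ~q, 0
9. <>(~q -> ~r), 1
10. r, 1
11. ~(~q -> ~r), 1
12. ~q, 1
13. ~q -> ~r, 2
14. ~r, 2
Accessibility: 0R0, 0R1, 1R1, 1R2, 2R2
Complete open branch: countermodel on a T-frame, so not valid in T, nor in K (the same frame is also a K-frame).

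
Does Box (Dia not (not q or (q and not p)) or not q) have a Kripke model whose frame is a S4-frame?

Satisfiable

1. Box (Dia not (not q or (q and not p)) or not q), u
2. Dia not (not q or (q and not p)) or not q, u
3. not q, u
Accessibility: uRu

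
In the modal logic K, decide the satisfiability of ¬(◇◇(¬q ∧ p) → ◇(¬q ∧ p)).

Satisfiable

1. ¬(◇◇(¬q ∧ p) → ◇(¬q ∧ p)), 0
2. ◇◇(¬q ∧ p), 0
3. ¬◇(¬q ∧ p), 0
4. ◇(¬q ∧ p), 1
5. ¬(¬q ∧ p), 1
6. ¬p, 1
7. ¬q ∧ p, 2
8. ¬q, 2
9. p, 2
Accessibility: 0R1, 1R2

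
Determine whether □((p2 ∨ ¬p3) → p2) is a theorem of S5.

Tableau for the negation ¬□((p2 ∨ ¬p3) → p2):
1. ¬□((p2 ∨ ¬p3) → p2), u
2. ¬((p2 ∨ ¬p3) → p2), v
3. p2 ∨ ¬p3, v
4. ¬p2, v
5. ¬p3, v
Accessibility: uRu, uRv, vRu, vRv
The negation has an open branch (countermodel exists).

No, not valid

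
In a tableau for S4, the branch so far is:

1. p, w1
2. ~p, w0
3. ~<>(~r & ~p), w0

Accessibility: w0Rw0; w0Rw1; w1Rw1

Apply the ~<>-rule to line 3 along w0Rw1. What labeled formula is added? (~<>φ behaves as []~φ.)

~(~r & ~p), w1

~<>φ behaves as []~φ: propagate the negated body to each accessible world.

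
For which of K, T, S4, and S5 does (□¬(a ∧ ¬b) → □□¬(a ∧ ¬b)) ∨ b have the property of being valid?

S4-tableau for the negation ¬((□¬(a ∧ ¬b) → □□¬(a ∧ ¬b)) ∨ b):
1. ¬((□¬(a ∧ ¬b) → □□¬(a ∧ ¬b)) ∨ b), 0
2. ¬(□¬(a ∧ ¬b) → □□¬(a ∧ ¬b)), 0   [¬∨-rule on 1]
3. ¬b, 0   [¬∨-rule on 1]
4. □¬(a ∧ ¬b), 0   [¬→-rule on 2]
5. ¬□□¬(a ∧ ¬b), 0   [¬→-rule on 2]
6. ¬(a ∧ ¬b), 0   [□-rule on 4 via 0R0]
7. ¬a, 0   [¬∧-rule on 6 (branches; this branch)]
8. ¬□¬(a ∧ ¬b), 1   [¬□-rule on 5: fresh world 1, 0R1]
9. ¬(a ∧ ¬b), 1   [□-rule on 4 via 0R1]
10. b, 1   [¬∧-rule on 9 (branches; this branch)]
11. a ∧ ¬b, 2   [¬□-rule on 8: fresh world 2, 1R2]
12. a, 2   [∧-rule on 11]
13. ¬b, 2   [∧-rule on 11]
14. ¬(a ∧ ¬b), 2   [□-rule on 4 via 0R2]
15. b, 2   [¬∧-rule on 14 (branches; this branch)]
Accessibility: 0R0, 0R1, 0R2, 1R1, 1R2, 2R2
Branch closes: b and ¬b both at 2.
Every branch closes (one shown): valid in S4, hence also in S5 (every theorem of S4 is a theorem of S5).
T-tableau for the negation ¬((□¬(a ∧ ¬b) → □□¬(a ∧ ¬b)) ∨ b):
1. ¬((□¬(a ∧ ¬b) → □□¬(a ∧ ¬b)) ∨ b), 0
2. ¬(□¬(a ∧ ¬b) → □□¬(a ∧ ¬b)), 0   [¬∨-rule on 1]
3. ¬b, 0   [¬∨-rule on 1]
4. □¬(a ∧ ¬b), 0   [¬→-rule on 2]
5. ¬□□¬(a ∧ ¬b), 0   [¬→-rule on 2]
6. ¬(a ∧ ¬b), 0   [□-rule on 4 via 0R0]
7. ¬a, 0   [¬∧-rule on 6 (branches; this branch)]
8. ¬□¬(a ∧ ¬b), 1   [¬□-rule on 5: fresh world 1, 0R1]
9. ¬(a ∧ ¬b), 1   [□-rule on 4 via 0R1]
10. b, 1   [¬∧-rule on 9 (branches; this branch)]
11. a ∧ ¬b, 2   [¬□-rule on 8: fresh world 2, 1R2]
12. a, 2   [∧-rule on 11]
13. ¬b, 2   [∧-rule on 11]
Accessibility: 0R0, 0R1, 1R1, 1R2, 2R2
Complete open branch: countermodel on a T-frame, so not valid in T, nor in K (the same frame is also a K-frame).

S4, S5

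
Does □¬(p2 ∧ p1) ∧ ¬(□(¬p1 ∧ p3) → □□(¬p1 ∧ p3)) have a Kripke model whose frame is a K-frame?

Satisfiable (open branch found)

1. □¬(p2 ∧ p1) ∧ ¬(□(¬p1 ∧ p3) → □□(¬p1 ∧ p3)), 0
2. □¬(p2 ∧ p1), 0   [∧-rule on 1]
3. ¬(□(¬p1 ∧ p3) → □□(¬p1 ∧ p3)), 0   [∧-rule on 1]
4. □(¬p1 ∧ p3), 0   [¬→-rule on 3]
5. ¬□□(¬p1 ∧ p3), 0   [¬→-rule on 3]
6. ¬□(¬p1 ∧ p3), 1   [¬□-rule on 5: fresh world 1, 0R1]
7. ¬(p2 ∧ p1), 1   [□-rule on 2 via 0R1]
8. ¬p1 ∧ p3, 1   [□-rule on 4 via 0R1]
9. ¬p1, 1   [∧-rule on 8]
10. p3, 1   [∧-rule on 8]
11. ¬(¬p1 ∧ p3), 2   [¬□-rule on 6: fresh world 2, 1R2]
12. ¬p3, 2   [¬∧-rule on 11 (branches; this branch)]
Accessibility: 0R1, 1R2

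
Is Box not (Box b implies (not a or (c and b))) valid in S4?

Tableau for the negation not Box not (Box b implies (not a or (c and b))):
1. not Box not (Box b implies (not a or (c and b))), u
2. Box b implies (not a or (c and b)), v
3. not a or (c and b), v
4. c and b, v
5. c, v
6. b, v
Accessibility: uRu, uRv, vRv
The negation has an open branch (countermodel exists).

No, not valid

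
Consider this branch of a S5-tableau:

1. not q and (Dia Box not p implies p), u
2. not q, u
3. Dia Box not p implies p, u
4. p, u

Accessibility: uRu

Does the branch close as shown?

No atom appears with both signs at the same world.

Not closed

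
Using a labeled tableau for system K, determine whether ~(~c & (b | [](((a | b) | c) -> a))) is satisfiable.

Yes, satisfiable

1. ~(~c & (b | [](((a | b) | c) -> a))), u
2. ~(b | [](((a | b) | c) -> a)), u
3. ~b, u
4. ~[](((a | b) | c) -> a), u
5. ~(((a | b) | c) -> a), v
6. (a | b) | c, v
7. ~a, v
8. c, v
Accessibility: uRv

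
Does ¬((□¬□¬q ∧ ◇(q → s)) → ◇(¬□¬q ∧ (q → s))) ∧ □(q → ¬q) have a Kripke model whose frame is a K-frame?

1. ¬((□¬□¬q ∧ ◇(q → s)) → ◇(¬□¬q ∧ (q → s))) ∧ □(q → ¬q), w0
2. ¬((□¬□¬q ∧ ◇(q → s)) → ◇(¬□¬q ∧ (q → s))), w0
3. □(q → ¬q), w0
4. □¬□¬q ∧ ◇(q → s), w0
5. ¬◇(¬□¬q ∧ (q → s)), w0
6. □¬□¬q, w0
7. ◇(q → s), w0
8. q → s, w1
9. q → ¬q, w1
10. ¬(¬□¬q ∧ (q → s)), w1
11. ¬□¬q, w1
12. s, w1
13. ¬q, w1
14. □¬q, w1
15. q, w2
16. ¬q, w2
Accessibility: w0Rw1, w1Rw2
Branch closes: q and ¬q both at w2.
(One branch shown.) All branches close.

No, unsatisfiable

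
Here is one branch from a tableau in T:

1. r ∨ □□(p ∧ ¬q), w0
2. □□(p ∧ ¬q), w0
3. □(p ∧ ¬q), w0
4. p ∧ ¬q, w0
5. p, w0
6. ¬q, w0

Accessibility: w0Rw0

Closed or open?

Open

No atom appears with both signs at the same world.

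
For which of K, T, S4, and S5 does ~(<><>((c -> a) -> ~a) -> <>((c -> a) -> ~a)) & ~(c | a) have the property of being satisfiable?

K

K-tableau for the formula:
1. ~(<><>((c -> a) -> ~a) -> <>((c -> a) -> ~a)) & ~(c | a), w0
2. ~(<><>((c -> a) -> ~a) -> <>((c -> a) -> ~a)), w0
3. ~(c | a), w0
4. <><>((c -> a) -> ~a), w0
5. ~<>((c -> a) -> ~a), w0
6. ~c, w0
7. ~a, w0
8. <>((c -> a) -> ~a), w1
9. ~((c -> a) -> ~a), w1
10. c -> a, w1
11. a, w1
12. (c -> a) -> ~a, w2
13. ~a, w2
Accessibility: w0Rw1, w1Rw2
Complete open branch: satisfiable in K.
T-tableau for the formula:
1. ~(<><>((c -> a) -> ~a) -> <>((c -> a) -> ~a)) & ~(c | a), w0
2. ~(<><>((c -> a) -> ~a) -> <>((c -> a) -> ~a)), w0
3. ~(c | a), w0
4. <><>((c -> a) -> ~a), w0
5. ~<>((c -> a) -> ~a), w0
6. ~c, w0
7. ~a, w0
8. ~((c -> a) -> ~a), w0
9. c -> a, w0
10. a, w0
Accessibility: w0Rw0
Branch closes: a and ~a both at w0.
Every branch closes (one shown): unsatisfiable in T, hence also in S4, S5 (every S4/S5-frame is a T-frame).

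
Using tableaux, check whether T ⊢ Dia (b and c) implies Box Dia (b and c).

Tableau for the negation not (Dia (b and c) implies Box Dia (b and c)):
1. not (Dia (b and c) implies Box Dia (b and c)), 0
2. Dia (b and c), 0   [neg-implies-rule on 1]
3. not Box Dia (b and c), 0   [neg-implies-rule on 1]
4. b and c, 1   [Dia-rule on 2: fresh world 1, 0R1]
5. b, 1   [and-rule on 4]
6. c, 1   [and-rule on 4]
7. not Dia (b and c), 2   [neg-Box-rule on 3: fresh world 2, 0R2]
8. not (b and c), 2   [neg-Dia-rule on 7 via 2R2]
9. not c, 2   [neg-and-rule on 8 (branches; this branch)]
Accessibility: 0R0, 0R1, 0R2, 1R1, 2R2
The negation has an open branch (countermodel exists).

Invalid (countermodel exists)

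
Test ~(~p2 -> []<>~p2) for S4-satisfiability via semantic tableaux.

1. ~(~p2 -> []<>~p2), w0
2. ~p2, w0   [~->-rule on 1]
3. ~[]<>~p2, w0   [~->-rule on 1]
4. ~<>~p2, w1   [~[]-rule on 3: fresh world w1, w0Rw1]
5. p2, w1   [~<>-rule on 4 via w1Rw1]
Accessibility: w0Rw0, w0Rw1, w1Rw1

Satisfiable (open branch found)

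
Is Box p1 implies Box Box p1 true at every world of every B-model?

No, not valid

Tableau for the negation not (Box p1 implies Box Box p1):
1. not (Box p1 implies Box Box p1), w0
2. Box p1, w0
3. not Box Box p1, w0
4. p1, w0
5. not Box p1, w1
6. p1, w1
7. not p1, w2
Accessibility: w0Rw0, w0Rw1, w1Rw0, w1Rw1, w1Rw2, w2Rw1, w2Rw2
The negation has an open branch (countermodel exists).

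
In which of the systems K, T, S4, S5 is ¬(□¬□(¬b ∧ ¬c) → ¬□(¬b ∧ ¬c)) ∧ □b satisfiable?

T-tableau for the formula:
1. ¬(□¬□(¬b ∧ ¬c) → ¬□(¬b ∧ ¬c)) ∧ □b, u
2. ¬(□¬□(¬b ∧ ¬c) → ¬□(¬b ∧ ¬c)), u
3. □b, u
4. □¬□(¬b ∧ ¬c), u
5. □(¬b ∧ ¬c), u
6. b, u
7. ¬□(¬b ∧ ¬c), u
8. ¬b ∧ ¬c, u
9. ¬b, u
10. ¬c, u
Accessibility: uRu
Branch closes: b and ¬b both at u.
Every branch closes (one shown): unsatisfiable in T, hence also in S4, S5 (every S4/S5-frame is a T-frame).
K-tableau for the formula:
1. ¬(□¬□(¬b ∧ ¬c) → ¬□(¬b ∧ ¬c)) ∧ □b, u
2. ¬(□¬□(¬b ∧ ¬c) → ¬□(¬b ∧ ¬c)), u
3. □b, u
4. □¬□(¬b ∧ ¬c), u
5. □(¬b ∧ ¬c), u
Complete open branch: satisfiable in K.

K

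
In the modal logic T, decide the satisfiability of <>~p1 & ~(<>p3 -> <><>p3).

1. <>~p1 & ~(<>p3 -> <><>p3), u
2. <>~p1, u
3. ~(<>p3 -> <><>p3), u
4. <>p3, u
5. ~<><>p3, u
6. ~<>p3, u
7. ~p3, u
8. ~p1, v
9. ~<>p3, v
10. ~p3, v
11. p3, w
12. ~<>p3, w
13. ~p3, w
Accessibility: uRu, uRv, uRw, vRv, wRw
Branch closes: p3 and ~p3 both at w.
Every branch closes; the branch above is one of them.

Unsatisfiable (every branch closes)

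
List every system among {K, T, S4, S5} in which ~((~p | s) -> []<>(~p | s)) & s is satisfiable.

S4-tableau for the formula:
1. ~((~p | s) -> []<>(~p | s)) & s, 0
2. ~((~p | s) -> []<>(~p | s)), 0
3. s, 0
4. ~p | s, 0
5. ~[]<>(~p | s), 0
6. ~<>(~p | s), 1
7. ~(~p | s), 1
8. p, 1
9. ~s, 1
Accessibility: 0R0, 0R1, 1R1
Complete open branch: satisfiable in S4, hence also in K, T (this S4-model is also a K-model and a T-model).
S5-tableau for the formula:
1. ~((~p | s) -> []<>(~p | s)) & s, 0
2. ~((~p | s) -> []<>(~p | s)), 0
3. s, 0
4. ~p | s, 0
5. ~[]<>(~p | s), 0
6. ~<>(~p | s), 1
7. ~(~p | s), 0
8. p, 0
9. ~s, 0
Accessibility: 0R0, 0R1, 1R0, 1R1
Branch closes: s and ~s both at 0.
Every branch closes (one shown): unsatisfiable in S5.

K, T, S4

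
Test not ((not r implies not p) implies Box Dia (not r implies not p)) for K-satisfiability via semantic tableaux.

Yes, satisfiable

1. not ((not r implies not p) implies Box Dia (not r implies not p)), 0
2. not r implies not p, 0
3. not Box Dia (not r implies not p), 0
4. not p, 0
5. not Dia (not r implies not p), 1
Accessibility: 0R1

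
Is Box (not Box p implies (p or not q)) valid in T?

Not valid

Tableau for the negation not Box (not Box p implies (p or not q)):
1. not Box (not Box p implies (p or not q)), 0
2. not (not Box p implies (p or not q)), 1   [neg-Box-rule on 1: fresh world 1, 0R1]
3. not Box p, 1   [neg-implies-rule on 2]
4. not (p or not q), 1   [neg-implies-rule on 2]
5. not p, 1   [neg-or-rule on 4]
6. q, 1   [neg-or-rule on 4]
7. not p, 2   [neg-Box-rule on 3: fresh world 2, 1R2]
Accessibility: 0R0, 0R1, 1R1, 1R2, 2R2
The negation has an open branch (countermodel exists).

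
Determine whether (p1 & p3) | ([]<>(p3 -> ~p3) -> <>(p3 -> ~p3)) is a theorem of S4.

Tableau for the negation ~((p1 & p3) | ([]<>(p3 -> ~p3) -> <>(p3 -> ~p3))):
1. ~((p1 & p3) | ([]<>(p3 -> ~p3) -> <>(p3 -> ~p3))), w0
2. ~(p1 & p3), w0
3. ~([]<>(p3 -> ~p3) -> <>(p3 -> ~p3)), w0
4. []<>(p3 -> ~p3), w0
5. ~<>(p3 -> ~p3), w0
6. <>(p3 -> ~p3), w0
7. ~(p3 -> ~p3), w0
8. p3, w0
9. ~p1, w0
10. p3 -> ~p3, w1
11. <>(p3 -> ~p3), w1
12. ~(p3 -> ~p3), w1
13. p3, w1
14. ~p3, w1
Accessibility: w0Rw0, w0Rw1, w1Rw1
Branch closes: p3 and ~p3 both at w1.
Every branch of the negation's tableau closes; the branch above is one of them.

Valid in S4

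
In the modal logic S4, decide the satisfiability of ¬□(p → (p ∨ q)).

No, unsatisfiable

1. ¬□(p → (p ∨ q)), u
2. ¬(p → (p ∨ q)), v   [¬□-rule on 1: fresh world v, uRv]
3. p, v   [¬→-rule on 2]
4. ¬(p ∨ q), v   [¬→-rule on 2]
5. ¬p, v   [¬∨-rule on 4]
6. ¬q, v   [¬∨-rule on 4]
Accessibility: uRu, uRv, vRv
Branch closes: p and ¬p both at v.
All branches of the tableau close; one closing branch shown above.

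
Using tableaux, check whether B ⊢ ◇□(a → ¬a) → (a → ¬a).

Valid

Tableau for the negation ¬(◇□(a → ¬a) → (a → ¬a)):
1. ¬(◇□(a → ¬a) → (a → ¬a)), w0
2. ◇□(a → ¬a), w0
3. ¬(a → ¬a), w0
4. a, w0
5. □(a → ¬a), w1
6. a → ¬a, w0
7. a → ¬a, w1
8. ¬a, w0
Accessibility: w0Rw0, w0Rw1, w1Rw0, w1Rw1
Branch closes: a and ¬a both at w0.
Every branch of the negation's tableau closes; the branch above is one of them.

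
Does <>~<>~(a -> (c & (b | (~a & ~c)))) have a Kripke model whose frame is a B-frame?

Satisfiable

1. <>~<>~(a -> (c & (b | (~a & ~c)))), u
2. ~<>~(a -> (c & (b | (~a & ~c)))), v
3. a -> (c & (b | (~a & ~c))), u
4. a -> (c & (b | (~a & ~c))), v
5. c & (b | (~a & ~c)), u
6. c, u
7. b | (~a & ~c), u
8. c & (b | (~a & ~c)), v
9. c, v
10. b | (~a & ~c), v
11. b, u
12. b, v
Accessibility: uRu, uRv, vRu, vRv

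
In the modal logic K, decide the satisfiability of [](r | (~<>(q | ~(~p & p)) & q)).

Satisfiable (open branch found)

1. [](r | (~<>(q | ~(~p & p)) & q)), u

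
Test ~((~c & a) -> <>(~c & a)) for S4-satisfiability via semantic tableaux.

No, unsatisfiable

1. ~((~c & a) -> <>(~c & a)), 0
2. ~c & a, 0   [~->-rule on 1]
3. ~<>(~c & a), 0   [~->-rule on 1]
4. ~c, 0   [&-rule on 2]
5. a, 0   [&-rule on 2]
6. ~(~c & a), 0   [~<>-rule on 3 via 0R0]
7. ~a, 0   [~&-rule on 6 (branches; this branch)]
Accessibility: 0R0
Branch closes: a and ~a both at 0.
All branches of the tableau close; one closing branch shown above.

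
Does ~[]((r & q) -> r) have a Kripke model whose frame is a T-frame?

Unsatisfiable

1. ~[]((r & q) -> r), u
2. ~((r & q) -> r), v
3. r & q, v
4. ~r, v
5. r, v
6. q, v
Accessibility: uRu, uRv, vRv
Branch closes: r and ~r both at v.
All branches of the tableau close; one closing branch shown above.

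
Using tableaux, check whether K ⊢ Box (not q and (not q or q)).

Invalid (countermodel exists)

Tableau for the negation not Box (not q and (not q or q)):
1. not Box (not q and (not q or q)), u
2. not (not q and (not q or q)), v
3. q, v
Accessibility: uRv
The negation has an open branch (countermodel exists).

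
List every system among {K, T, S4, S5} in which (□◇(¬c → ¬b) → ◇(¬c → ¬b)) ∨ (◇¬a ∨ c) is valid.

K-tableau for the negation ¬((□◇(¬c → ¬b) → ◇(¬c → ¬b)) ∨ (◇¬a ∨ c)):
1. ¬((□◇(¬c → ¬b) → ◇(¬c → ¬b)) ∨ (◇¬a ∨ c)), u
2. ¬(□◇(¬c → ¬b) → ◇(¬c → ¬b)), u   [¬∨-rule on 1]
3. ¬(◇¬a ∨ c), u   [¬∨-rule on 1]
4. □◇(¬c → ¬b), u   [¬→-rule on 2]
5. ¬◇(¬c → ¬b), u   [¬→-rule on 2]
6. ¬◇¬a, u   [¬∨-rule on 3]
7. ¬c, u   [¬∨-rule on 3]
Complete open branch: countermodel on a K-frame, so not valid in K.
T-tableau for the negation ¬((□◇(¬c → ¬b) → ◇(¬c → ¬b)) ∨ (◇¬a ∨ c)):
1. ¬((□◇(¬c → ¬b) → ◇(¬c → ¬b)) ∨ (◇¬a ∨ c)), u
2. ¬(□◇(¬c → ¬b) → ◇(¬c → ¬b)), u   [¬∨-rule on 1]
3. ¬(◇¬a ∨ c), u   [¬∨-rule on 1]
4. □◇(¬c → ¬b), u   [¬→-rule on 2]
5. ¬◇(¬c → ¬b), u   [¬→-rule on 2]
6. ¬◇¬a, u   [¬∨-rule on 3]
7. ¬c, u   [¬∨-rule on 3]
8. ◇(¬c → ¬b), u   [□-rule on 4 via uRu]
9. ¬(¬c → ¬b), u   [¬◇-rule on 5 via uRu]
10. b, u   [¬→-rule on 9]
11. a, u   [¬◇-rule on 6 via uRu]
12. ¬c → ¬b, v   [◇-rule on 8: fresh world v, uRv]
13. ◇(¬c → ¬b), v   [□-rule on 4 via uRv]
14. ¬(¬c → ¬b), v   [¬◇-rule on 5 via uRv]
15. ¬c, v   [¬→-rule on 14]
16. b, v   [¬→-rule on 14]
17. a, v   [¬◇-rule on 6 via uRv]
18. ¬b, v   [→-rule on 12 (branches; this branch)]
Accessibility: uRu, uRv, vRv
Branch closes: b and ¬b both at v.
Every branch closes (one shown): valid in T, hence also in S4, S5 (every theorem of T is a theorem of S4 and S5).

T, S4, S5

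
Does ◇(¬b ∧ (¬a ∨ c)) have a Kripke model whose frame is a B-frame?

Satisfiable

1. ◇(¬b ∧ (¬a ∨ c)), w0
2. ¬b ∧ (¬a ∨ c), w1   [◇-rule on 1: fresh world w1, w0Rw1]
3. ¬b, w1   [∧-rule on 2]
4. ¬a ∨ c, w1   [∧-rule on 2]
5. c, w1   [∨-rule on 4 (branches; this branch)]
Accessibility: w0Rw0, w0Rw1, w1Rw0, w1Rw1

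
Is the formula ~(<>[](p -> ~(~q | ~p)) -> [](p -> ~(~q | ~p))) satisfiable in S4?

1. ~(<>[](p -> ~(~q | ~p)) -> [](p -> ~(~q | ~p))), u
2. <>[](p -> ~(~q | ~p)), u   [~->-rule on 1]
3. ~[](p -> ~(~q | ~p)), u   [~->-rule on 1]
4. [](p -> ~(~q | ~p)), v   [<>-rule on 2: fresh world v, uRv]
5. p -> ~(~q | ~p), v   [[]-rule on 4 via vRv]
6. ~(~q | ~p), v   [->-rule on 5 (branches; this branch)]
7. q, v   [~|-rule on 6]
8. p, v   [~|-rule on 6]
9. ~(p -> ~(~q | ~p)), w   [~[]-rule on 3: fresh world w, uRw]
10. p, w   [~->-rule on 9]
11. ~q | ~p, w   [~->-rule on 9]
12. ~q, w   [|-rule on 11 (branches; this branch)]
Accessibility: uRu, uRv, uRw, vRv, wRw

Satisfiable (open branch found)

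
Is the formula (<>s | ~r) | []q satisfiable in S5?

1. (<>s | ~r) | []q, w0
2. []q, w0
3. q, w0
Accessibility: w0Rw0

Satisfiable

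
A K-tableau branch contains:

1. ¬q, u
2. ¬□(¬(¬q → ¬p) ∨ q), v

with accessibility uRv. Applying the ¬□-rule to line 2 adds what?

a fresh world w with vRw, and ¬(¬(¬q → ¬p) ∨ q) at w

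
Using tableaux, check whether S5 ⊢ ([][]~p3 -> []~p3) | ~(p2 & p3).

Valid

Tableau for the negation ~(([][]~p3 -> []~p3) | ~(p2 & p3)):
1. ~(([][]~p3 -> []~p3) | ~(p2 & p3)), 0
2. ~([][]~p3 -> []~p3), 0
3. p2 & p3, 0
4. [][]~p3, 0
5. ~[]~p3, 0
6. p2, 0
7. p3, 0
8. []~p3, 0
9. ~p3, 0
Accessibility: 0R0
Branch closes: p3 and ~p3 both at 0.
Every branch of the negation's tableau closes; the branch above is one of them.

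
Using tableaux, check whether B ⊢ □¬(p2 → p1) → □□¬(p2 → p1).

Invalid (countermodel exists)

Tableau for the negation ¬(□¬(p2 → p1) → □□¬(p2 → p1)):
1. ¬(□¬(p2 → p1) → □□¬(p2 → p1)), w0
2. □¬(p2 → p1), w0   [¬→-rule on 1]
3. ¬□□¬(p2 → p1), w0   [¬→-rule on 1]
4. ¬(p2 → p1), w0   [□-rule on 2 via w0Rw0]
5. p2, w0   [¬→-rule on 4]
6. ¬p1, w0   [¬→-rule on 4]
7. ¬□¬(p2 → p1), w1   [¬□-rule on 3: fresh world w1, w0Rw1]
8. ¬(p2 → p1), w1   [□-rule on 2 via w0Rw1]
9. p2, w1   [¬→-rule on 8]
10. ¬p1, w1   [¬→-rule on 8]
11. p2 → p1, w2   [¬□-rule on 7: fresh world w2, w1Rw2]
12. p1, w2   [→-rule on 11 (branches; this branch)]
Accessibility: w0Rw0, w0Rw1, w1Rw0, w1Rw1, w1Rw2, w2Rw1, w2Rw2
The negation has an open branch (countermodel exists).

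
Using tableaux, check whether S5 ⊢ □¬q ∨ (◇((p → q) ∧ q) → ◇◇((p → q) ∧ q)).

Tableau for the negation ¬(□¬q ∨ (◇((p → q) ∧ q) → ◇◇((p → q) ∧ q))):
1. ¬(□¬q ∨ (◇((p → q) ∧ q) → ◇◇((p → q) ∧ q))), 0
2. ¬□¬q, 0
3. ¬(◇((p → q) ∧ q) → ◇◇((p → q) ∧ q)), 0
4. ◇((p → q) ∧ q), 0
5. ¬◇◇((p → q) ∧ q), 0
6. ¬◇((p → q) ∧ q), 0
7. ¬((p → q) ∧ q), 0
8. ¬(p → q), 0
9. p, 0
10. ¬q, 0
11. q, 1
12. ¬◇((p → q) ∧ q), 1
13. ¬((p → q) ∧ q), 1
14. ¬(p → q), 1
15. p, 1
16. ¬q, 1
Accessibility: 0R0, 0R1, 1R0, 1R1
Branch closes: q and ¬q both at 1.
All branches of the negation close; one closing branch shown above.

Valid in S5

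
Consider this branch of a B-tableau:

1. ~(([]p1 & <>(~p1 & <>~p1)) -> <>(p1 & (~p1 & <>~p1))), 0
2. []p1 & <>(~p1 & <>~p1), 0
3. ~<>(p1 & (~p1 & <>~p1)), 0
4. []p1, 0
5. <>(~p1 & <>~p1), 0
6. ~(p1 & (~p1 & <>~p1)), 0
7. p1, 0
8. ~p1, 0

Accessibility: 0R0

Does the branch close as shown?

Yes, closed

Both p1 and ~p1 appear at 0.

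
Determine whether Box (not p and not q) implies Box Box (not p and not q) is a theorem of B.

Tableau for the negation not (Box (not p and not q) implies Box Box (not p and not q)):
1. not (Box (not p and not q) implies Box Box (not p and not q)), 0
2. Box (not p and not q), 0
3. not Box Box (not p and not q), 0
4. not p and not q, 0
5. not p, 0
6. not q, 0
7. not Box (not p and not q), 1
8. not p and not q, 1
9. not p, 1
10. not q, 1
11. not (not p and not q), 2
12. q, 2
Accessibility: 0R0, 0R1, 1R0, 1R1, 1R2, 2R1, 2R2
The negation has an open branch (countermodel exists).

Invalid (countermodel exists)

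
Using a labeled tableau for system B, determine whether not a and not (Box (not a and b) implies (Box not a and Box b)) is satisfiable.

Unsatisfiable (every branch closes)

1. not a and not (Box (not a and b) implies (Box not a and Box b)), w0
2. not a, w0
3. not (Box (not a and b) implies (Box not a and Box b)), w0
4. Box (not a and b), w0
5. not (Box not a and Box b), w0
6. not a and b, w0
7. b, w0
8. not Box b, w0
9. not b, w1
10. not a and b, w1
11. not a, w1
12. b, w1
Accessibility: w0Rw0, w0Rw1, w1Rw0, w1Rw1
Branch closes: b and not b both at w1.
Every branch closes; the branch above is one of them.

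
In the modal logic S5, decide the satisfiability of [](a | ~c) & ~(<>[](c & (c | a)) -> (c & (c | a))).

Unsatisfiable (every branch closes)

1. [](a | ~c) & ~(<>[](c & (c | a)) -> (c & (c | a))), u
2. [](a | ~c), u   [&-rule on 1]
3. ~(<>[](c & (c | a)) -> (c & (c | a))), u   [&-rule on 1]
4. <>[](c & (c | a)), u   [~->-rule on 3]
5. ~(c & (c | a)), u   [~->-rule on 3]
6. a | ~c, u   [[]-rule on 2 via uRu]
7. ~(c | a), u   [~&-rule on 5 (branches; this branch)]
8. ~c, u   [~|-rule on 7]
9. ~a, u   [~|-rule on 7]
10. [](c & (c | a)), v   [<>-rule on 4: fresh world v, uRv]
11. a | ~c, v   [[]-rule on 2 via uRv]
12. c & (c | a), u   [[]-rule on 10 via vRu]
13. c, u   [&-rule on 12]
14. c | a, u   [&-rule on 12]
Accessibility: uRu, uRv, vRu, vRv
Branch closes: c and ~c both at u.
Every branch closes; the branch above is one of them.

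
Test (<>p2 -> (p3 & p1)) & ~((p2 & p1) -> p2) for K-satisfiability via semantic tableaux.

1. (<>p2 -> (p3 & p1)) & ~((p2 & p1) -> p2), u
2. <>p2 -> (p3 & p1), u
3. ~((p2 & p1) -> p2), u
4. p2 & p1, u
5. ~p2, u
6. p2, u
7. p1, u
Branch closes: p2 and ~p2 both at u.
(One branch shown.) All branches close.

No, unsatisfiable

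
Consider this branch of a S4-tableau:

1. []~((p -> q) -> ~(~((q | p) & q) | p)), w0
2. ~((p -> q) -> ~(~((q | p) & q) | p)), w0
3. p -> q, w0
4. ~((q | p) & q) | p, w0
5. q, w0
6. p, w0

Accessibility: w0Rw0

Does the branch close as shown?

No atom appears with both signs at the same world.

Open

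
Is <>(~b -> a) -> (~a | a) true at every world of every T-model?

Valid in T

Tableau for the negation ~(<>(~b -> a) -> (~a | a)):
1. ~(<>(~b -> a) -> (~a | a)), u
2. <>(~b -> a), u   [~->-rule on 1]
3. ~(~a | a), u   [~->-rule on 1]
4. a, u   [~|-rule on 3]
5. ~a, u   [~|-rule on 3]
Accessibility: uRu
Branch closes: a and ~a both at u.
All branches of the negation close; one closing branch shown above.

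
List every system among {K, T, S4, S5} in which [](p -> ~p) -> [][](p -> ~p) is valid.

S4, S5

T-tableau for the negation ~([](p -> ~p) -> [][](p -> ~p)):
1. ~([](p -> ~p) -> [][](p -> ~p)), 0
2. [](p -> ~p), 0
3. ~[][](p -> ~p), 0
4. p -> ~p, 0
5. ~p, 0
6. ~[](p -> ~p), 1
7. p -> ~p, 1
8. ~p, 1
9. ~(p -> ~p), 2
10. p, 2
Accessibility: 0R0, 0R1, 1R1, 1R2, 2R2
Complete open branch: countermodel on a T-frame, so not valid in T, nor in K (the same frame is also a K-frame).
S4-tableau for the negation ~([](p -> ~p) -> [][](p -> ~p)):
1. ~([](p -> ~p) -> [][](p -> ~p)), 0
2. [](p -> ~p), 0
3. ~[][](p -> ~p), 0
4. p -> ~p, 0
5. ~p, 0
6. ~[](p -> ~p), 1
7. p -> ~p, 1
8. ~p, 1
9. ~(p -> ~p), 2
10. p, 2
11. p -> ~p, 2
12. ~p, 2
Accessibility: 0R0, 0R1, 0R2, 1R1, 1R2, 2R2
Branch closes: p and ~p both at 2.
Every branch closes (one shown): valid in S4, hence also in S5 (every theorem of S4 is a theorem of S5).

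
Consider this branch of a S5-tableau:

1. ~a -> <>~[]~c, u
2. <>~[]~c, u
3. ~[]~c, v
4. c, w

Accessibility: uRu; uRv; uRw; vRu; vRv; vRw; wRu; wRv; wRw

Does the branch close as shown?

No world carries both an atom and its negation.

No, open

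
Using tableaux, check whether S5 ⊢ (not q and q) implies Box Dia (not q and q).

Tableau for the negation not ((not q and q) implies Box Dia (not q and q)):
1. not ((not q and q) implies Box Dia (not q and q)), 0
2. not q and q, 0   [neg-implies-rule on 1]
3. not Box Dia (not q and q), 0   [neg-implies-rule on 1]
4. not q, 0   [and-rule on 2]
5. q, 0   [and-rule on 2]
Accessibility: 0R0
Branch closes: q and not q both at 0.
All branches of the negation close; one closing branch shown above.

Valid in S5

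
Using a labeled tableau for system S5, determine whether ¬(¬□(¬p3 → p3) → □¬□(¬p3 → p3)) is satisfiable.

1. ¬(¬□(¬p3 → p3) → □¬□(¬p3 → p3)), w0
2. ¬□(¬p3 → p3), w0
3. ¬□¬□(¬p3 → p3), w0
4. ¬(¬p3 → p3), w1
5. ¬p3, w1
6. □(¬p3 → p3), w2
7. ¬p3 → p3, w0
8. ¬p3 → p3, w1
9. ¬p3 → p3, w2
10. p3, w0
11. p3, w1
Accessibility: w0Rw0, w0Rw1, w0Rw2, w1Rw0, w1Rw1, w1Rw2, w2Rw0, w2Rw1, w2Rw2
Branch closes: p3 and ¬p3 both at w1.
Every branch closes; the branch above is one of them.

No, unsatisfiable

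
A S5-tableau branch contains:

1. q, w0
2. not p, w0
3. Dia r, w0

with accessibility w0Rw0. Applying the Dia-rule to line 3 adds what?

a fresh world w1 with w0Rw1, and r at w1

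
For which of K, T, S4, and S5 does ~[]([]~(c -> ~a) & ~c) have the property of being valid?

T-tableau for the negation []([]~(c -> ~a) & ~c):
1. []([]~(c -> ~a) & ~c), 0
2. []~(c -> ~a) & ~c, 0
3. []~(c -> ~a), 0
4. ~c, 0
5. ~(c -> ~a), 0
6. c, 0
7. a, 0
Accessibility: 0R0
Branch closes: c and ~c both at 0.
Every branch closes (one shown): valid in T, hence also in S4, S5 (every theorem of T is a theorem of S4 and S5).
K-tableau for the negation []([]~(c -> ~a) & ~c):
1. []([]~(c -> ~a) & ~c), 0
Complete open branch: countermodel on a K-frame, so not valid in K.

T, S4, S5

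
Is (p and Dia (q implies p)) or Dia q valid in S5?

Tableau for the negation not ((p and Dia (q implies p)) or Dia q):
1. not ((p and Dia (q implies p)) or Dia q), u
2. not (p and Dia (q implies p)), u
3. not Dia q, u
4. not q, u
5. not p, u
Accessibility: uRu
The negation has an open branch (countermodel exists).

Not valid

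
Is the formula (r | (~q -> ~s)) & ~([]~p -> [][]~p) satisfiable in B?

1. (r | (~q -> ~s)) & ~([]~p -> [][]~p), 0
2. r | (~q -> ~s), 0
3. ~([]~p -> [][]~p), 0
4. []~p, 0
5. ~[][]~p, 0
6. ~p, 0
7. ~q -> ~s, 0
8. ~s, 0
9. ~[]~p, 1
10. ~p, 1
11. p, 2
Accessibility: 0R0, 0R1, 1R0, 1R1, 1R2, 2R1, 2R2

Satisfiable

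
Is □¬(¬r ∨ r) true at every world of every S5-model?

Tableau for the negation ¬□¬(¬r ∨ r):
1. ¬□¬(¬r ∨ r), 0
2. ¬r ∨ r, 1
3. r, 1
Accessibility: 0R0, 0R1, 1R0, 1R1
The negation has an open branch (countermodel exists).

Not valid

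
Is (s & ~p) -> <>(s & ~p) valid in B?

Tableau for the negation ~((s & ~p) -> <>(s & ~p)):
1. ~((s & ~p) -> <>(s & ~p)), w0
2. s & ~p, w0
3. ~<>(s & ~p), w0
4. s, w0
5. ~p, w0
6. ~(s & ~p), w0
7. p, w0
Accessibility: w0Rw0
Branch closes: p and ~p both at w0.
Every branch of the negation's tableau closes; the branch above is one of them.

Yes, valid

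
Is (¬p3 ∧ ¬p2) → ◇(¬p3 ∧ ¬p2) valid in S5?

Yes, valid

Tableau for the negation ¬((¬p3 ∧ ¬p2) → ◇(¬p3 ∧ ¬p2)):
1. ¬((¬p3 ∧ ¬p2) → ◇(¬p3 ∧ ¬p2)), u
2. ¬p3 ∧ ¬p2, u   [¬→-rule on 1]
3. ¬◇(¬p3 ∧ ¬p2), u   [¬→-rule on 1]
4. ¬p3, u   [∧-rule on 2]
5. ¬p2, u   [∧-rule on 2]
6. ¬(¬p3 ∧ ¬p2), u   [¬◇-rule on 3 via uRu]
7. p2, u   [¬∧-rule on 6 (branches; this branch)]
Accessibility: uRu
Branch closes: p2 and ¬p2 both at u.
All branches of the negation close; one closing branch shown above.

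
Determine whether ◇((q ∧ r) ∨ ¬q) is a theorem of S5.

Invalid (countermodel exists)

Tableau for the negation ¬◇((q ∧ r) ∨ ¬q):
1. ¬◇((q ∧ r) ∨ ¬q), 0
2. ¬((q ∧ r) ∨ ¬q), 0
3. ¬(q ∧ r), 0
4. q, 0
5. ¬r, 0
Accessibility: 0R0
The negation has an open branch (countermodel exists).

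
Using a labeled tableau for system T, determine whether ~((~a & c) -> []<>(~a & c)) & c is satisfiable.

1. ~((~a & c) -> []<>(~a & c)) & c, 0
2. ~((~a & c) -> []<>(~a & c)), 0
3. c, 0
4. ~a & c, 0
5. ~[]<>(~a & c), 0
6. ~a, 0
7. ~<>(~a & c), 1
8. ~(~a & c), 1
9. ~c, 1
Accessibility: 0R0, 0R1, 1R1

Satisfiable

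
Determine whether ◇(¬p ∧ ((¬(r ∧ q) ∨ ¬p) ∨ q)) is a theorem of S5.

Invalid (countermodel exists)

Tableau for the negation ¬◇(¬p ∧ ((¬(r ∧ q) ∨ ¬p) ∨ q)):
1. ¬◇(¬p ∧ ((¬(r ∧ q) ∨ ¬p) ∨ q)), u
2. ¬(¬p ∧ ((¬(r ∧ q) ∨ ¬p) ∨ q)), u
3. p, u
Accessibility: uRu
The negation has an open branch (countermodel exists).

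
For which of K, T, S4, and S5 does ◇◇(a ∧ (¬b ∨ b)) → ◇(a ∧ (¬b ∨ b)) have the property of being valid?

S4-tableau for the negation ¬(◇◇(a ∧ (¬b ∨ b)) → ◇(a ∧ (¬b ∨ b))):
1. ¬(◇◇(a ∧ (¬b ∨ b)) → ◇(a ∧ (¬b ∨ b))), u
2. ◇◇(a ∧ (¬b ∨ b)), u   [¬→-rule on 1]
3. ¬◇(a ∧ (¬b ∨ b)), u   [¬→-rule on 1]
4. ¬(a ∧ (¬b ∨ b)), u   [¬◇-rule on 3 via uRu]
5. ¬a, u   [¬∧-rule on 4 (branches; this branch)]
6. ◇(a ∧ (¬b ∨ b)), v   [◇-rule on 2: fresh world v, uRv]
7. ¬(a ∧ (¬b ∨ b)), v   [¬◇-rule on 3 via uRv]
8. ¬a, v   [¬∧-rule on 7 (branches; this branch)]
9. a ∧ (¬b ∨ b), w   [◇-rule on 6: fresh world w, vRw]
10. a, w   [∧-rule on 9]
11. ¬b ∨ b, w   [∧-rule on 9]
12. ¬(a ∧ (¬b ∨ b)), w   [¬◇-rule on 3 via uRw]
13. b, w   [∨-rule on 11 (branches; this branch)]
14. ¬(¬b ∨ b), w   [¬∧-rule on 12 (branches; this branch)]
15. ¬b, w   [¬∨-rule on 14]
Accessibility: uRu, uRv, uRw, vRv, vRw, wRw
Branch closes: b and ¬b both at w.
Every branch closes (one shown): valid in S4, hence also in S5 (every theorem of S4 is a theorem of S5).
T-tableau for the negation ¬(◇◇(a ∧ (¬b ∨ b)) → ◇(a ∧ (¬b ∨ b))):
1. ¬(◇◇(a ∧ (¬b ∨ b)) → ◇(a ∧ (¬b ∨ b))), u
2. ◇◇(a ∧ (¬b ∨ b)), u   [¬→-rule on 1]
3. ¬◇(a ∧ (¬b ∨ b)), u   [¬→-rule on 1]
4. ¬(a ∧ (¬b ∨ b)), u   [¬◇-rule on 3 via uRu]
5. ¬a, u   [¬∧-rule on 4 (branches; this branch)]
6. ◇(a ∧ (¬b ∨ b)), v   [◇-rule on 2: fresh world v, uRv]
7. ¬(a ∧ (¬b ∨ b)), v   [¬◇-rule on 3 via uRv]
8. ¬a, v   [¬∧-rule on 7 (branches; this branch)]
9. a ∧ (¬b ∨ b), w   [◇-rule on 6: fresh world w, vRw]
10. a, w   [∧-rule on 9]
11. ¬b ∨ b, w   [∧-rule on 9]
12. b, w   [∨-rule on 11 (branches; this branch)]
Accessibility: uRu, uRv, vRv, vRw, wRw
Complete open branch: countermodel on a T-frame, so not valid in T, nor in K (the same frame is also a K-frame).

S4, S5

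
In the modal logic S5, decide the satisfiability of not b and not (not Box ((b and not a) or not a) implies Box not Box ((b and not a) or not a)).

1. not b and not (not Box ((b and not a) or not a) implies Box not Box ((b and not a) or not a)), 0
2. not b, 0   [and-rule on 1]
3. not (not Box ((b and not a) or not a) implies Box not Box ((b and not a) or not a)), 0   [and-rule on 1]
4. not Box ((b and not a) or not a), 0   [neg-implies-rule on 3]
5. not Box not Box ((b and not a) or not a), 0   [neg-implies-rule on 3]
6. not ((b and not a) or not a), 1   [neg-Box-rule on 4: fresh world 1, 0R1]
7. not (b and not a), 1   [neg-or-rule on 6]
8. a, 1   [neg-or-rule on 6]
9. Box ((b and not a) or not a), 2   [neg-Box-rule on 5: fresh world 2, 0R2]
10. (b and not a) or not a, 0   [Box-rule on 9 via 2R0]
11. (b and not a) or not a, 1   [Box-rule on 9 via 2R1]
12. (b and not a) or not a, 2   [Box-rule on 9 via 2R2]
13. not a, 0   [or-rule on 10 (branches; this branch)]
14. b and not a, 1   [or-rule on 11 (branches; this branch)]
15. b, 1   [and-rule on 14]
16. not a, 1   [and-rule on 14]
Accessibility: 0R0, 0R1, 0R2, 1R0, 1R1, 1R2, 2R0, 2R1, 2R2
Branch closes: a and not a both at 1.
Every branch closes; the branch above is one of them.

Unsatisfiable (every branch closes)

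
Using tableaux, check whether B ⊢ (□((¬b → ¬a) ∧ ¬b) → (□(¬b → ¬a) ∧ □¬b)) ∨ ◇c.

Tableau for the negation ¬((□((¬b → ¬a) ∧ ¬b) → (□(¬b → ¬a) ∧ □¬b)) ∨ ◇c):
1. ¬((□((¬b → ¬a) ∧ ¬b) → (□(¬b → ¬a) ∧ □¬b)) ∨ ◇c), 0
2. ¬(□((¬b → ¬a) ∧ ¬b) → (□(¬b → ¬a) ∧ □¬b)), 0   [¬∨-rule on 1]
3. ¬◇c, 0   [¬∨-rule on 1]
4. □((¬b → ¬a) ∧ ¬b), 0   [¬→-rule on 2]
5. ¬(□(¬b → ¬a) ∧ □¬b), 0   [¬→-rule on 2]
6. ¬c, 0   [¬◇-rule on 3 via 0R0]
7. (¬b → ¬a) ∧ ¬b, 0   [□-rule on 4 via 0R0]
8. ¬b → ¬a, 0   [∧-rule on 7]
9. ¬b, 0   [∧-rule on 7]
10. ¬□(¬b → ¬a), 0   [¬∧-rule on 5 (branches; this branch)]
11. ¬a, 0   [→-rule on 8 (branches; this branch)]
12. ¬(¬b → ¬a), 1   [¬□-rule on 10: fresh world 1, 0R1]
13. ¬b, 1   [¬→-rule on 12]
14. a, 1   [¬→-rule on 12]
15. ¬c, 1   [¬◇-rule on 3 via 0R1]
16. (¬b → ¬a) ∧ ¬b, 1   [□-rule on 4 via 0R1]
17. ¬b → ¬a, 1   [∧-rule on 16]
18. ¬a, 1   [→-rule on 17 (branches; this branch)]
Accessibility: 0R0, 0R1, 1R0, 1R1
Branch closes: a and ¬a both at 1.
All branches of the negation close; one closing branch shown above.

Valid in B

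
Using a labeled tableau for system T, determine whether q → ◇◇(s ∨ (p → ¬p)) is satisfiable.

1. q → ◇◇(s ∨ (p → ¬p)), u
2. ◇◇(s ∨ (p → ¬p)), u
3. ◇(s ∨ (p → ¬p)), v
4. s ∨ (p → ¬p), w
5. p → ¬p, w
6. ¬p, w
Accessibility: uRu, uRv, vRv, vRw, wRw

Yes, satisfiable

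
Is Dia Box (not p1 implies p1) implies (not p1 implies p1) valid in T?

Tableau for the negation not (Dia Box (not p1 implies p1) implies (not p1 implies p1)):
1. not (Dia Box (not p1 implies p1) implies (not p1 implies p1)), w0
2. Dia Box (not p1 implies p1), w0
3. not (not p1 implies p1), w0
4. not p1, w0
5. Box (not p1 implies p1), w1
6. not p1 implies p1, w1
7. p1, w1
Accessibility: w0Rw0, w0Rw1, w1Rw1
The negation has an open branch (countermodel exists).

Not valid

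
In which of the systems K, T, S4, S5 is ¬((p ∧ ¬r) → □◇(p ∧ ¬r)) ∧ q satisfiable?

S5-tableau for the formula:
1. ¬((p ∧ ¬r) → □◇(p ∧ ¬r)) ∧ q, w0
2. ¬((p ∧ ¬r) → □◇(p ∧ ¬r)), w0
3. q, w0
4. p ∧ ¬r, w0
5. ¬□◇(p ∧ ¬r), w0
6. p, w0
7. ¬r, w0
8. ¬◇(p ∧ ¬r), w1
9. ¬(p ∧ ¬r), w0
10. ¬(p ∧ ¬r), w1
11. r, w0
Accessibility: w0Rw0, w0Rw1, w1Rw0, w1Rw1
Branch closes: r and ¬r both at w0.
Every branch closes (one shown): unsatisfiable in S5.
S4-tableau for the formula:
1. ¬((p ∧ ¬r) → □◇(p ∧ ¬r)) ∧ q, w0
2. ¬((p ∧ ¬r) → □◇(p ∧ ¬r)), w0
3. q, w0
4. p ∧ ¬r, w0
5. ¬□◇(p ∧ ¬r), w0
6. p, w0
7. ¬r, w0
8. ¬◇(p ∧ ¬r), w1
9. ¬(p ∧ ¬r), w1
10. r, w1
Accessibility: w0Rw0, w0Rw1, w1Rw1
Complete open branch: satisfiable in S4, hence also in K, T (this S4-model is also a K-model and a T-model).

K, T, S4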